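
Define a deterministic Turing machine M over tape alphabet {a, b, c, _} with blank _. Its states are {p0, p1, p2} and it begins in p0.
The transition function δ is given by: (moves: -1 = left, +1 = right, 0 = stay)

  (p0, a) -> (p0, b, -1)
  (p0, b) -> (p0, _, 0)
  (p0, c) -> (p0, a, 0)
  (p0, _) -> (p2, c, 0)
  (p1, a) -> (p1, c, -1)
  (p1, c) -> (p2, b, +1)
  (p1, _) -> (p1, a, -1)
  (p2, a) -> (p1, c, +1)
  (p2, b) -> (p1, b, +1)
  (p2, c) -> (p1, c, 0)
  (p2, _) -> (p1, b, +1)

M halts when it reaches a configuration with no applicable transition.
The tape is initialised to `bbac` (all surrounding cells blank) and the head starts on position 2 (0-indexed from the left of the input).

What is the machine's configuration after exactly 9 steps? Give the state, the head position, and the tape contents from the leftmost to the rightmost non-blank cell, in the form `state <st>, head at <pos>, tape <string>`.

state=p0 head=2 tape=bb[a]c__   (p0,a)→(p0,b,-1)
state=p0 head=1 tape=b[b]bc__   (p0,b)→(p0,_,0)
state=p0 head=1 tape=b[_]bc__   (p0,_)→(p2,c,0)
state=p2 head=1 tape=b[c]bc__   (p2,c)→(p1,c,0)
state=p1 head=1 tape=b[c]bc__   (p1,c)→(p2,b,+1)
state=p2 head=2 tape=bb[b]c__   (p2,b)→(p1,b,+1)
state=p1 head=3 tape=bbb[c]__   (p1,c)→(p2,b,+1)
state=p2 head=4 tape=bbbb[_]_   (p2,_)→(p1,b,+1)
state=p1 head=5 tape=bbbbb[_]   (p1,_)→(p1,a,-1)
state=p1 head=4 tape=bbbb[b]a
After 9 steps: state p1, head at 4, tape bbbbba.

state p1, head at 4, tape bbbbba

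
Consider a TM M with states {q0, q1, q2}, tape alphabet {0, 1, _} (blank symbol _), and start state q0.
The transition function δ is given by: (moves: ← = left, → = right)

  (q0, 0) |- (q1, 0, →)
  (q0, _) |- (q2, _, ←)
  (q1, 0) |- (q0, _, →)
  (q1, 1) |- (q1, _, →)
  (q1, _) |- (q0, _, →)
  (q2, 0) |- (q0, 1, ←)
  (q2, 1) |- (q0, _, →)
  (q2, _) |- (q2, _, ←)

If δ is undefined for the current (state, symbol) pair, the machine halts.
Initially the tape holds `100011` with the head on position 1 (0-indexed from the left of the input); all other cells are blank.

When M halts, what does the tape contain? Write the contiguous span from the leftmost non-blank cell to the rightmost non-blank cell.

11_1

state=q0 head=1 tape=1[0]0011__   (q0,0)→(q1,0,→)
state=q1 head=2 tape=10[0]011__   (q1,0)→(q0,_,→)
state=q0 head=3 tape=10_[0]11__   (q0,0)→(q1,0,→)
state=q1 head=4 tape=10_0[1]1__   (q1,1)→(q1,_,→)
state=q1 head=5 tape=10_0_[1]__   (q1,1)→(q1,_,→)
state=q1 head=6 tape=10_0__[_]_   (q1,_)→(q0,_,→)
state=q0 head=7 tape=10_0___[_]   (q0,_)→(q2,_,←)
state=q2 head=6 tape=10_0__[_]_   (q2,_)→(q2,_,←)
state=q2 head=5 tape=10_0_[_]__   (q2,_)→(q2,_,←)
state=q2 head=4 tape=10_0[_]___   (q2,_)→(q2,_,←)
state=q2 head=3 tape=10_[0]____   (q2,0)→(q0,1,←)
state=q0 head=2 tape=10[_]1____   (q0,_)→(q2,_,←)
state=q2 head=1 tape=1[0]_1____   (q2,0)→(q0,1,←)
state=q0 head=0 tape=[1]1_1____
The non-blank tape span at halt is 11_1.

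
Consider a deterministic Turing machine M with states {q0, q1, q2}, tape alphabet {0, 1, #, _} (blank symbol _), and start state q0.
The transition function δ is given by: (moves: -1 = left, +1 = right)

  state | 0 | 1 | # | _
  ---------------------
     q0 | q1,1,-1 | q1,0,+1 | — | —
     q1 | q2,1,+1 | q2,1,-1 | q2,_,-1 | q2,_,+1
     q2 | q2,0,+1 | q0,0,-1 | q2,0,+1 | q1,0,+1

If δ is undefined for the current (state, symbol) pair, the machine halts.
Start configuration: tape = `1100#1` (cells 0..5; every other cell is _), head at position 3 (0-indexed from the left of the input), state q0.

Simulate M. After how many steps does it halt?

14

state=q0 head=3 tape=_110[0]#1   (q0,0)→(q1,1,-1)
state=q1 head=2 tape=_11[0]1#1   (q1,0)→(q2,1,+1)
state=q2 head=3 tape=_111[1]#1   (q2,1)→(q0,0,-1)
state=q0 head=2 tape=_11[1]0#1   (q0,1)→(q1,0,+1)
state=q1 head=3 tape=_110[0]#1   (q1,0)→(q2,1,+1)
state=q2 head=4 tape=_1101[#]1   (q2,#)→(q2,0,+1)
state=q2 head=5 tape=_11010[1]   (q2,1)→(q0,0,-1)
state=q0 head=4 tape=_1101[0]0   (q0,0)→(q1,1,-1)
state=q1 head=3 tape=_110[1]10   (q1,1)→(q2,1,-1)
state=q2 head=2 tape=_11[0]110   (q2,0)→(q2,0,+1)
state=q2 head=3 tape=_110[1]10   (q2,1)→(q0,0,-1)
state=q0 head=2 tape=_11[0]010   (q0,0)→(q1,1,-1)
state=q1 head=1 tape=_1[1]1010   (q1,1)→(q2,1,-1)
state=q2 head=0 tape=_[1]11010   (q2,1)→(q0,0,-1)
state=q0 head=-1 tape=[_]011010
M halts after 14 transitions.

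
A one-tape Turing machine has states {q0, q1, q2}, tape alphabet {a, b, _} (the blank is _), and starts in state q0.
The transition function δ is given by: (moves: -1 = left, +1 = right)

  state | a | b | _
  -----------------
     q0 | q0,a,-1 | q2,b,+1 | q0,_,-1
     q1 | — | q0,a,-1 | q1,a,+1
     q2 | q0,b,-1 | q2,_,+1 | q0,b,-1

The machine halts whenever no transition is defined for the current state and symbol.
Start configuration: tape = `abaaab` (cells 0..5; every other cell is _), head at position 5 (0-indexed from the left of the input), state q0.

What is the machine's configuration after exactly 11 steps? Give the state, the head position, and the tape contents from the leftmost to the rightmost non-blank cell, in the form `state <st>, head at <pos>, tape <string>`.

state q2, head at 8, tape abaaab

q0 | abaaa[b]___   read b → write b, move +1, go to q2
q2 | abaaab[_]__   read _ → write b, move -1, go to q0
q0 | abaaa[b]b__   read b → write b, move +1, go to q2
q2 | abaaab[b]__   read b → write _, move +1, go to q2
q2 | abaaab_[_]_   read _ → write b, move -1, go to q0
q0 | abaaab[_]b_   read _ → write _, move -1, go to q0
q0 | abaaa[b]_b_   read b → write b, move +1, go to q2
q2 | abaaab[_]b_   read _ → write b, move -1, go to q0
q0 | abaaa[b]bb_   read b → write b, move +1, go to q2
q2 | abaaab[b]b_   read b → write _, move +1, go to q2
q2 | abaaab_[b]_   read b → write _, move +1, go to q2
q2 | abaaab__[_]
After 11 steps: state q2, head at 8, tape abaaab.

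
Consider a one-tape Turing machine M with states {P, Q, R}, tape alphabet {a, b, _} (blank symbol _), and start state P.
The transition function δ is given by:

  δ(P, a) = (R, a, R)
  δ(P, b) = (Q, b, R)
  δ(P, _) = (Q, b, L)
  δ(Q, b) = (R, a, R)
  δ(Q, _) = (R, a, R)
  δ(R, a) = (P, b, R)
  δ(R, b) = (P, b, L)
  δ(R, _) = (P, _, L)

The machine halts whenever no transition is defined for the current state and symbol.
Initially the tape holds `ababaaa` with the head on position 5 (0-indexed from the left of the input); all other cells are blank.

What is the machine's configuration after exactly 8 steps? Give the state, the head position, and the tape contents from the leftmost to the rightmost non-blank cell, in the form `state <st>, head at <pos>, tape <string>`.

state R, head at 7, tape ababaaab

P | ababa[a]a_   read a → write a, move R, go to R
R | ababaa[a]_   read a → write b, move R, go to P
P | ababaab[_]   read _ → write b, move L, go to Q
Q | ababaa[b]b   read b → write a, move R, go to R
R | ababaaa[b]   read b → write b, move L, go to P
P | ababaa[a]b   read a → write a, move R, go to R
R | ababaaa[b]   read b → write b, move L, go to P
P | ababaa[a]b   read a → write a, move R, go to R
R | ababaaa[b]
After 8 steps: state R, head at 7, tape ababaaab.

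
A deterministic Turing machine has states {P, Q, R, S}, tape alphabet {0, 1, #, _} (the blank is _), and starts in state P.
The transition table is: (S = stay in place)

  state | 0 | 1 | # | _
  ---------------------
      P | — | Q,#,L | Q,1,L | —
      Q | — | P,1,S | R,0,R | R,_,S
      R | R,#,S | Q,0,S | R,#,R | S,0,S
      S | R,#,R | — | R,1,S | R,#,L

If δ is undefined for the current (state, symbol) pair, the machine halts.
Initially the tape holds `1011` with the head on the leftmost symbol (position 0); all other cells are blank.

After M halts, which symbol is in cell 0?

#

state=P head=0 tape=_[1]011   (P,1)→(Q,#,L)
state=Q head=-1 tape=[_]#011   (Q,_)→(R,_,S)
state=R head=-1 tape=[_]#011   (R,_)→(S,0,S)
state=S head=-1 tape=[0]#011   (S,0)→(R,#,R)
state=R head=0 tape=#[#]011   (R,#)→(R,#,R)
state=R head=1 tape=##[0]11   (R,0)→(R,#,S)
state=R head=1 tape=##[#]11   (R,#)→(R,#,R)
state=R head=2 tape=###[1]1   (R,1)→(Q,0,S)
state=Q head=2 tape=###[0]1
Cell 0 holds # when M halts.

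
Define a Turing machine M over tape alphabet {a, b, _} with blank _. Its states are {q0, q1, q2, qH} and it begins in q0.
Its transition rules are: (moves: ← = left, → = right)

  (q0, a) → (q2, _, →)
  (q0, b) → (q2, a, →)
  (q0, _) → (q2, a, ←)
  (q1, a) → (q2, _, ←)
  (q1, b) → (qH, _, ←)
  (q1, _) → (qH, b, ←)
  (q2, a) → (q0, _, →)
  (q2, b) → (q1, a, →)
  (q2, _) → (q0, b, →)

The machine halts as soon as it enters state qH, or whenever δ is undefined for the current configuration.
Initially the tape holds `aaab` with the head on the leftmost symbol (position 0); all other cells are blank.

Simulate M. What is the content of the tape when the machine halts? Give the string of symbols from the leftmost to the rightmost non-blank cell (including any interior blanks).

ab

state=q0 head=0 tape=[a]aab_   (q0,a)→(q2,_,→)
state=q2 head=1 tape=_[a]ab_   (q2,a)→(q0,_,→)
state=q0 head=2 tape=__[a]b_   (q0,a)→(q2,_,→)
state=q2 head=3 tape=___[b]_   (q2,b)→(q1,a,→)
state=q1 head=4 tape=___a[_]   (q1,_)→(qH,b,←)
state=qH head=3 tape=___[a]b
The non-blank tape span at halt is ab.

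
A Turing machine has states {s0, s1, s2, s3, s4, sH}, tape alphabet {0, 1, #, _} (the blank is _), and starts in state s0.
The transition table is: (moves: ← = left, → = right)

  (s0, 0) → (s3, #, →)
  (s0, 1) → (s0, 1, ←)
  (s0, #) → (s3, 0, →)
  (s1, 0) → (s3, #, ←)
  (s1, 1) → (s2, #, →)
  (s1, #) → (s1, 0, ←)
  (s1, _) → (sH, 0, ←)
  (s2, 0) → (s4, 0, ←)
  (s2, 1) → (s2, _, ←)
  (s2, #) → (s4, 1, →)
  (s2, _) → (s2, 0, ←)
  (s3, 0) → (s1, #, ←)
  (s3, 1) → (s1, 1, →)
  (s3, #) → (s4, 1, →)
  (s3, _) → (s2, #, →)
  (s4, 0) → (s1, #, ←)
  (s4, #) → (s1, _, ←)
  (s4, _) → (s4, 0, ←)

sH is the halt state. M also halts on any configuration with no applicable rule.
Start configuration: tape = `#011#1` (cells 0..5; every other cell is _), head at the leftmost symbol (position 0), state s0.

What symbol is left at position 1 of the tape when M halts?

1

s0 | _[#]011#1   read # → write 0, move →, go to s3
s3 | _0[0]11#1   read 0 → write #, move ←, go to s1
s1 | _[0]#11#1   read 0 → write #, move ←, go to s3
s3 | [_]##11#1   read _ → write #, move →, go to s2
s2 | #[#]#11#1   read # → write 1, move →, go to s4
s4 | #1[#]11#1   read # → write _, move ←, go to s1
s1 | #[1]_11#1   read 1 → write #, move →, go to s2
s2 | ##[_]11#1   read _ → write 0, move ←, go to s2
s2 | #[#]011#1   read # → write 1, move →, go to s4
s4 | #1[0]11#1   read 0 → write #, move ←, go to s1
s1 | #[1]#11#1   read 1 → write #, move →, go to s2
s2 | ##[#]11#1   read # → write 1, move →, go to s4
s4 | ##1[1]1#1
Cell 1 holds 1 when M halts.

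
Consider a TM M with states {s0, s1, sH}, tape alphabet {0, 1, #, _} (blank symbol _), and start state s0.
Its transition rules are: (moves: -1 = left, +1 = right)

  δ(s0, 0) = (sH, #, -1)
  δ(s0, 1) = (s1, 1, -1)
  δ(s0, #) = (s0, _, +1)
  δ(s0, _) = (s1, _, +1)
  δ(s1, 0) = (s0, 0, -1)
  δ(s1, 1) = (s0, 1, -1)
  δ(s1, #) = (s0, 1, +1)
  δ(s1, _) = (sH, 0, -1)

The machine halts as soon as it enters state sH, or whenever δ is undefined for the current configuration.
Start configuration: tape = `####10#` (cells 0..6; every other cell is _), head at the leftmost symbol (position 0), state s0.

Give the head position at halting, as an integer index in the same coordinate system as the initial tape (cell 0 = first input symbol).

s0 | [#]###10#   read # → write _, move +1, go to s0
s0 | _[#]##10#   read # → write _, move +1, go to s0
s0 | __[#]#10#   read # → write _, move +1, go to s0
s0 | ___[#]10#   read # → write _, move +1, go to s0
s0 | ____[1]0#   read 1 → write 1, move -1, go to s1
s1 | ___[_]10#   read _ → write 0, move -1, go to sH
sH | __[_]010#
At halt the head is at cell 2.

2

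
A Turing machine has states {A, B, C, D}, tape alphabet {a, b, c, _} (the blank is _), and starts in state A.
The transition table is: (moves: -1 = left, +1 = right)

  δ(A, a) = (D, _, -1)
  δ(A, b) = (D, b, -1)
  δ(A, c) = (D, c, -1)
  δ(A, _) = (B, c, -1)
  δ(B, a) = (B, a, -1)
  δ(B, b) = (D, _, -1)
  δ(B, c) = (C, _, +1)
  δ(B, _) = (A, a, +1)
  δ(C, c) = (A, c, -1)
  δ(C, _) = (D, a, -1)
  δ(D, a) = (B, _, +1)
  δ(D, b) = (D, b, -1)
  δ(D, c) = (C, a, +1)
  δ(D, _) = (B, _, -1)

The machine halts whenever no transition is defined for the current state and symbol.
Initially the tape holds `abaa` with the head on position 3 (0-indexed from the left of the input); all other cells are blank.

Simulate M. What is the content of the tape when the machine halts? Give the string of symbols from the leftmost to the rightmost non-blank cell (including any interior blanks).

state=A head=3 tape=aba[a]__   (A,a)→(D,_,-1)
state=D head=2 tape=ab[a]___   (D,a)→(B,_,+1)
state=B head=3 tape=ab_[_]__   (B,_)→(A,a,+1)
state=A head=4 tape=ab_a[_]_   (A,_)→(B,c,-1)
state=B head=3 tape=ab_[a]c_   (B,a)→(B,a,-1)
state=B head=2 tape=ab[_]ac_   (B,_)→(A,a,+1)
state=A head=3 tape=aba[a]c_   (A,a)→(D,_,-1)
state=D head=2 tape=ab[a]_c_   (D,a)→(B,_,+1)
state=B head=3 tape=ab_[_]c_   (B,_)→(A,a,+1)
state=A head=4 tape=ab_a[c]_   (A,c)→(D,c,-1)
state=D head=3 tape=ab_[a]c_   (D,a)→(B,_,+1)
state=B head=4 tape=ab__[c]_   (B,c)→(C,_,+1)
state=C head=5 tape=ab___[_]   (C,_)→(D,a,-1)
state=D head=4 tape=ab__[_]a   (D,_)→(B,_,-1)
state=B head=3 tape=ab_[_]_a   (B,_)→(A,a,+1)
state=A head=4 tape=ab_a[_]a   (A,_)→(B,c,-1)
state=B head=3 tape=ab_[a]ca   (B,a)→(B,a,-1)
state=B head=2 tape=ab[_]aca   (B,_)→(A,a,+1)
state=A head=3 tape=aba[a]ca   (A,a)→(D,_,-1)
state=D head=2 tape=ab[a]_ca   (D,a)→(B,_,+1)
state=B head=3 tape=ab_[_]ca   (B,_)→(A,a,+1)
state=A head=4 tape=ab_a[c]a   (A,c)→(D,c,-1)
state=D head=3 tape=ab_[a]ca   (D,a)→(B,_,+1)
state=B head=4 tape=ab__[c]a   (B,c)→(C,_,+1)
state=C head=5 tape=ab___[a]
The non-blank tape span at halt is ab___a.

ab___a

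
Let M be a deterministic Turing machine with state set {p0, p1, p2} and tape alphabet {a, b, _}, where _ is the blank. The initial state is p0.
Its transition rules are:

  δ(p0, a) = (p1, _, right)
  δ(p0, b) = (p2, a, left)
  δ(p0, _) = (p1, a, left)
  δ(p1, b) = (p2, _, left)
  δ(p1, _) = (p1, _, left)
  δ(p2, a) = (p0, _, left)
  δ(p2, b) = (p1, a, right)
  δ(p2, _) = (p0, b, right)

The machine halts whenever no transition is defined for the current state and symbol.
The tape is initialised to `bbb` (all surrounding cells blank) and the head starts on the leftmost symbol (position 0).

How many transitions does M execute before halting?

9

p0 | _[b]bb   read b → write a, move left, go to p2
p2 | [_]abb   read _ → write b, move right, go to p0
p0 | b[a]bb   read a → write _, move right, go to p1
p1 | b_[b]b   read b → write _, move left, go to p2
p2 | b[_]_b   read _ → write b, move right, go to p0
p0 | bb[_]b   read _ → write a, move left, go to p1
p1 | b[b]ab   read b → write _, move left, go to p2
p2 | [b]_ab   read b → write a, move right, go to p1
p1 | a[_]ab   read _ → write _, move left, go to p1
p1 | [a]_ab
M halts after 9 transitions.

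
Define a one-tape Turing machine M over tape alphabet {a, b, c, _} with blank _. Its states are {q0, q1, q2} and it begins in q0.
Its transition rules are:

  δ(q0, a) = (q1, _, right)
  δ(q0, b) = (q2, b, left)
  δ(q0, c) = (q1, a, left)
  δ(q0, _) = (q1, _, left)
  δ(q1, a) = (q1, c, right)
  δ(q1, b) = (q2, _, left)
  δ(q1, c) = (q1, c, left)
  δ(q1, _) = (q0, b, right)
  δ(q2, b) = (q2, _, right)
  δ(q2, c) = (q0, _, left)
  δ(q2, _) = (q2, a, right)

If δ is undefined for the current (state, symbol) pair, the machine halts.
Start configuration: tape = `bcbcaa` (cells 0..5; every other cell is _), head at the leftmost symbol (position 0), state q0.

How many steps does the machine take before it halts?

36

q0 | ____[b]cbcaa   read b → write b, move left, go to q2
q2 | ___[_]bcbcaa   read _ → write a, move right, go to q2
q2 | ___a[b]cbcaa   read b → write _, move right, go to q2
q2 | ___a_[c]bcaa   read c → write _, move left, go to q0
q0 | ___a[_]_bcaa   read _ → write _, move left, go to q1
q1 | ___[a]__bcaa   read a → write c, move right, go to q1
q1 | ___c[_]_bcaa   read _ → write b, move right, go to q0
q0 | ___cb[_]bcaa   read _ → write _, move left, go to q1
q1 | ___c[b]_bcaa   read b → write _, move left, go to q2
q2 | ___[c]__bcaa   read c → write _, move left, go to q0
q0 | __[_]___bcaa   read _ → write _, move left, go to q1
q1 | _[_]____bcaa   read _ → write b, move right, go to q0
q0 | _b[_]___bcaa   read _ → write _, move left, go to q1
q1 | _[b]____bcaa   read b → write _, move left, go to q2
q2 | [_]_____bcaa   read _ → write a, move right, go to q2
q2 | a[_]____bcaa   read _ → write a, move right, go to q2
q2 | aa[_]___bcaa   read _ → write a, move right, go to q2
q2 | aaa[_]__bcaa   read _ → write a, move right, go to q2
q2 | aaaa[_]_bcaa   read _ → write a, move right, go to q2
q2 | aaaaa[_]bcaa   read _ → write a, move right, go to q2
q2 | aaaaaa[b]caa   read b → write _, move right, go to q2
q2 | aaaaaa_[c]aa   read c → write _, move left, go to q0
q0 | aaaaaa[_]_aa   read _ → write _, move left, go to q1
q1 | aaaaa[a]__aa   read a → write c, move right, go to q1
q1 | aaaaac[_]_aa   read _ → write b, move right, go to q0
q0 | aaaaacb[_]aa   read _ → write _, move left, go to q1
q1 | aaaaac[b]_aa   read b → write _, move left, go to q2
q2 | aaaaa[c]__aa   read c → write _, move left, go to q0
q0 | aaaa[a]___aa   read a → write _, move right, go to q1
q1 | aaaa_[_]__aa   read _ → write b, move right, go to q0
q0 | aaaa_b[_]_aa   read _ → write _, move left, go to q1
q1 | aaaa_[b]__aa   read b → write _, move left, go to q2
q2 | aaaa[_]___aa   read _ → write a, move right, go to q2
q2 | aaaaa[_]__aa   read _ → write a, move right, go to q2
q2 | aaaaaa[_]_aa   read _ → write a, move right, go to q2
q2 | aaaaaaa[_]aa   read _ → write a, move right, go to q2
q2 | aaaaaaaa[a]a
M halts after 36 transitions.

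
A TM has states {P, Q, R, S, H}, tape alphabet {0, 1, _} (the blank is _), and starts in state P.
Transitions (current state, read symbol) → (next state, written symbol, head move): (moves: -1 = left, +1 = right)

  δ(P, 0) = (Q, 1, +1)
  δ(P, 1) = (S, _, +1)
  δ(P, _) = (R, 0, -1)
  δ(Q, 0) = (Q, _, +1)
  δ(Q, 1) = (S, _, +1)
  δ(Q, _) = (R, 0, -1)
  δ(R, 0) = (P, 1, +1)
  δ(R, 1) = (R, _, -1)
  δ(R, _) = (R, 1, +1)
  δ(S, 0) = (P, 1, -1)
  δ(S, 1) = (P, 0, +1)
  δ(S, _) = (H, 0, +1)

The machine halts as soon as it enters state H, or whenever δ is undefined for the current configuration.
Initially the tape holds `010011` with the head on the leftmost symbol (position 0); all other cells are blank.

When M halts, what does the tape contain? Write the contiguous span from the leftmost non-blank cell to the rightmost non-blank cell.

state=P head=0 tape=__[0]10011__   (P,0)→(Q,1,+1)
state=Q head=1 tape=__1[1]0011__   (Q,1)→(S,_,+1)
state=S head=2 tape=__1_[0]011__   (S,0)→(P,1,-1)
state=P head=1 tape=__1[_]1011__   (P,_)→(R,0,-1)
state=R head=0 tape=__[1]01011__   (R,1)→(R,_,-1)
state=R head=-1 tape=_[_]_01011__   (R,_)→(R,1,+1)
state=R head=0 tape=_1[_]01011__   (R,_)→(R,1,+1)
state=R head=1 tape=_11[0]1011__   (R,0)→(P,1,+1)
state=P head=2 tape=_111[1]011__   (P,1)→(S,_,+1)
state=S head=3 tape=_111_[0]11__   (S,0)→(P,1,-1)
state=P head=2 tape=_111[_]111__   (P,_)→(R,0,-1)
state=R head=1 tape=_11[1]0111__   (R,1)→(R,_,-1)
state=R head=0 tape=_1[1]_0111__   (R,1)→(R,_,-1)
state=R head=-1 tape=_[1]__0111__   (R,1)→(R,_,-1)
state=R head=-2 tape=[_]___0111__   (R,_)→(R,1,+1)
state=R head=-1 tape=1[_]__0111__   (R,_)→(R,1,+1)
state=R head=0 tape=11[_]_0111__   (R,_)→(R,1,+1)
state=R head=1 tape=111[_]0111__   (R,_)→(R,1,+1)
state=R head=2 tape=1111[0]111__   (R,0)→(P,1,+1)
state=P head=3 tape=11111[1]11__   (P,1)→(S,_,+1)
state=S head=4 tape=11111_[1]1__   (S,1)→(P,0,+1)
state=P head=5 tape=11111_0[1]__   (P,1)→(S,_,+1)
state=S head=6 tape=11111_0_[_]_   (S,_)→(H,0,+1)
state=H head=7 tape=11111_0_0[_]
The non-blank tape span at halt is 11111_0_0.

11111_0_0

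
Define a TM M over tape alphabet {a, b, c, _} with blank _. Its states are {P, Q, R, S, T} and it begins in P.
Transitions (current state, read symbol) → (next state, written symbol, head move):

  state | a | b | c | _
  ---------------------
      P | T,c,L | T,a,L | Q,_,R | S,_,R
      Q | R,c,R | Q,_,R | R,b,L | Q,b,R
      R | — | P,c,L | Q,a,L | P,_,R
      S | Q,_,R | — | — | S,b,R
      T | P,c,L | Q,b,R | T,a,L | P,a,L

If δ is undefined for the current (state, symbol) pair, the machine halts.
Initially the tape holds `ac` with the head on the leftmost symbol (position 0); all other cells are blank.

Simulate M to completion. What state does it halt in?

R

P | __[a]c   read a → write c, move L, go to T
T | _[_]cc   read _ → write a, move L, go to P
P | [_]acc   read _ → write _, move R, go to S
S | _[a]cc   read a → write _, move R, go to Q
Q | __[c]c   read c → write b, move L, go to R
R | _[_]bc   read _ → write _, move R, go to P
P | __[b]c   read b → write a, move L, go to T
T | _[_]ac   read _ → write a, move L, go to P
P | [_]aac   read _ → write _, move R, go to S
S | _[a]ac   read a → write _, move R, go to Q
Q | __[a]c   read a → write c, move R, go to R
R | __c[c]   read c → write a, move L, go to Q
Q | __[c]a   read c → write b, move L, go to R
R | _[_]ba   read _ → write _, move R, go to P
P | __[b]a   read b → write a, move L, go to T
T | _[_]aa   read _ → write a, move L, go to P
P | [_]aaa   read _ → write _, move R, go to S
S | _[a]aa   read a → write _, move R, go to Q
Q | __[a]a   read a → write c, move R, go to R
R | __c[a]
No transition is defined for (R, a); M halts in state R.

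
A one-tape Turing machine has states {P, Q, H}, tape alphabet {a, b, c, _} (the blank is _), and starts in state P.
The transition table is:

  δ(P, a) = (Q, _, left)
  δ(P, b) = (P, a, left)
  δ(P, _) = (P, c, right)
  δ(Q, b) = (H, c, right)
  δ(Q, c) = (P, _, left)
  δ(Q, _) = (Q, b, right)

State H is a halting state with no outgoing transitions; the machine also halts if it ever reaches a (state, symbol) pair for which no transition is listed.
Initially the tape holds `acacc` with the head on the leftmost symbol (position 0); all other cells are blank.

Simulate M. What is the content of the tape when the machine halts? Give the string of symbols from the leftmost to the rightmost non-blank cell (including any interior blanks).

cc___acc

P | ___[a]cacc   read a → write _, move left, go to Q
Q | __[_]_cacc   read _ → write b, move right, go to Q
Q | __b[_]cacc   read _ → write b, move right, go to Q
Q | __bb[c]acc   read c → write _, move left, go to P
P | __b[b]_acc   read b → write a, move left, go to P
P | __[b]a_acc   read b → write a, move left, go to P
P | _[_]aa_acc   read _ → write c, move right, go to P
P | _c[a]a_acc   read a → write _, move left, go to Q
Q | _[c]_a_acc   read c → write _, move left, go to P
P | [_]__a_acc   read _ → write c, move right, go to P
P | c[_]_a_acc   read _ → write c, move right, go to P
P | cc[_]a_acc   read _ → write c, move right, go to P
P | ccc[a]_acc   read a → write _, move left, go to Q
Q | cc[c]__acc   read c → write _, move left, go to P
P | c[c]___acc
The non-blank tape span at halt is cc___acc.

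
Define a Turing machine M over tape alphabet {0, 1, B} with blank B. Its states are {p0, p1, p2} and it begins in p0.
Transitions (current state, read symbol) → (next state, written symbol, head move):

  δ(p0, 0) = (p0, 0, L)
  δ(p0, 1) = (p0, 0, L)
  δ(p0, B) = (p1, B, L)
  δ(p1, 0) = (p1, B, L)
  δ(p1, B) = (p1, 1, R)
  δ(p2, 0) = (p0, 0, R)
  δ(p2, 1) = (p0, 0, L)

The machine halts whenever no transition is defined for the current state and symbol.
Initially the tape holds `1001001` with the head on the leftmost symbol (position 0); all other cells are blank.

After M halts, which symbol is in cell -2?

1

state=p0 head=0 tape=BB[1]001001   (p0,1)→(p0,0,L)
state=p0 head=-1 tape=B[B]0001001   (p0,B)→(p1,B,L)
state=p1 head=-2 tape=[B]B0001001   (p1,B)→(p1,1,R)
state=p1 head=-1 tape=1[B]0001001   (p1,B)→(p1,1,R)
state=p1 head=0 tape=11[0]001001   (p1,0)→(p1,B,L)
state=p1 head=-1 tape=1[1]B001001
Cell -2 holds 1 when M halts.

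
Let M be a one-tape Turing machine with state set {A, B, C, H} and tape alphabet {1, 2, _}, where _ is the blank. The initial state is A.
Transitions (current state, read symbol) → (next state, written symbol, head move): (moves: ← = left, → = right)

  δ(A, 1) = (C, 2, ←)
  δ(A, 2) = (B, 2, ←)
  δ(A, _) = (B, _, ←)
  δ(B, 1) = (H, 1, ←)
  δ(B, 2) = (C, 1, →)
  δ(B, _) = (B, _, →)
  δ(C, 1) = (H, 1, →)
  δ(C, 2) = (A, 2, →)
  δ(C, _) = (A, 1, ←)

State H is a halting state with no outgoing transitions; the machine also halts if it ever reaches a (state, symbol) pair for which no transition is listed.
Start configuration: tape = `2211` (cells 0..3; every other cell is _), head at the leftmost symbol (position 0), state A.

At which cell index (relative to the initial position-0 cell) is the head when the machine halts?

state=A head=0 tape=_[2]211_   (A,2)→(B,2,←)
state=B head=-1 tape=[_]2211_   (B,_)→(B,_,→)
state=B head=0 tape=_[2]211_   (B,2)→(C,1,→)
state=C head=1 tape=_1[2]11_   (C,2)→(A,2,→)
state=A head=2 tape=_12[1]1_   (A,1)→(C,2,←)
state=C head=1 tape=_1[2]21_   (C,2)→(A,2,→)
state=A head=2 tape=_12[2]1_   (A,2)→(B,2,←)
state=B head=1 tape=_1[2]21_   (B,2)→(C,1,→)
state=C head=2 tape=_11[2]1_   (C,2)→(A,2,→)
state=A head=3 tape=_112[1]_   (A,1)→(C,2,←)
state=C head=2 tape=_11[2]2_   (C,2)→(A,2,→)
state=A head=3 tape=_112[2]_   (A,2)→(B,2,←)
state=B head=2 tape=_11[2]2_   (B,2)→(C,1,→)
state=C head=3 tape=_111[2]_   (C,2)→(A,2,→)
state=A head=4 tape=_1112[_]   (A,_)→(B,_,←)
state=B head=3 tape=_111[2]_   (B,2)→(C,1,→)
state=C head=4 tape=_1111[_]   (C,_)→(A,1,←)
state=A head=3 tape=_111[1]1   (A,1)→(C,2,←)
state=C head=2 tape=_11[1]21   (C,1)→(H,1,→)
state=H head=3 tape=_111[2]1
At halt the head is at cell 3.

3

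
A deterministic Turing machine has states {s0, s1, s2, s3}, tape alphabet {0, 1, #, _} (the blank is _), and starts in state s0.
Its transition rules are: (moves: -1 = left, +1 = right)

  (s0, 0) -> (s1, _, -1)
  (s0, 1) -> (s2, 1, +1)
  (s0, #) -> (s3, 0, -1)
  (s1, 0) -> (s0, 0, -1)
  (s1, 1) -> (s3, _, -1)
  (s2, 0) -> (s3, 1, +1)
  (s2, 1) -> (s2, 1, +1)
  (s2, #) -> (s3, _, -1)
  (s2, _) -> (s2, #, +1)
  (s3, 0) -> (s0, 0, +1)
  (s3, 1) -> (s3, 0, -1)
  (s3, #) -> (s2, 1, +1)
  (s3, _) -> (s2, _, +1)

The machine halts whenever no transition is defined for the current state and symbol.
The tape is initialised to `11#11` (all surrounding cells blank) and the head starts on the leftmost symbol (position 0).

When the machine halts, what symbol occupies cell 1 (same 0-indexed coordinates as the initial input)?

state=s0 head=0 tape=_[1]1#11   (s0,1)→(s2,1,+1)
state=s2 head=1 tape=_1[1]#11   (s2,1)→(s2,1,+1)
state=s2 head=2 tape=_11[#]11   (s2,#)→(s3,_,-1)
state=s3 head=1 tape=_1[1]_11   (s3,1)→(s3,0,-1)
state=s3 head=0 tape=_[1]0_11   (s3,1)→(s3,0,-1)
state=s3 head=-1 tape=[_]00_11   (s3,_)→(s2,_,+1)
state=s2 head=0 tape=_[0]0_11   (s2,0)→(s3,1,+1)
state=s3 head=1 tape=_1[0]_11   (s3,0)→(s0,0,+1)
state=s0 head=2 tape=_10[_]11
Cell 1 holds 0 when M halts.

0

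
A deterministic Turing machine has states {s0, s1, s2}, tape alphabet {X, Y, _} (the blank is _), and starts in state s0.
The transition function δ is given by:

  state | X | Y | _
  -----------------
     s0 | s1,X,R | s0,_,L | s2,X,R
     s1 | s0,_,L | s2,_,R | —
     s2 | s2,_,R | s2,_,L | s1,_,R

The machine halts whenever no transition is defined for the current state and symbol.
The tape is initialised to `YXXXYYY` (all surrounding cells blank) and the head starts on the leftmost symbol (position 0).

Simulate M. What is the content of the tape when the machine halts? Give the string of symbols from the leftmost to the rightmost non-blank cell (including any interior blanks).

XXXX___Y

s0 | _[Y]XXXYYY   read Y → write _, move L, go to s0
s0 | [_]_XXXYYY   read _ → write X, move R, go to s2
s2 | X[_]XXXYYY   read _ → write _, move R, go to s1
s1 | X_[X]XXYYY   read X → write _, move L, go to s0
s0 | X[_]_XXYYY   read _ → write X, move R, go to s2
s2 | XX[_]XXYYY   read _ → write _, move R, go to s1
s1 | XX_[X]XYYY   read X → write _, move L, go to s0
s0 | XX[_]_XYYY   read _ → write X, move R, go to s2
s2 | XXX[_]XYYY   read _ → write _, move R, go to s1
s1 | XXX_[X]YYY   read X → write _, move L, go to s0
s0 | XXX[_]_YYY   read _ → write X, move R, go to s2
s2 | XXXX[_]YYY   read _ → write _, move R, go to s1
s1 | XXXX_[Y]YY   read Y → write _, move R, go to s2
s2 | XXXX__[Y]Y   read Y → write _, move L, go to s2
s2 | XXXX_[_]_Y   read _ → write _, move R, go to s1
s1 | XXXX__[_]Y
The non-blank tape span at halt is XXXX___Y.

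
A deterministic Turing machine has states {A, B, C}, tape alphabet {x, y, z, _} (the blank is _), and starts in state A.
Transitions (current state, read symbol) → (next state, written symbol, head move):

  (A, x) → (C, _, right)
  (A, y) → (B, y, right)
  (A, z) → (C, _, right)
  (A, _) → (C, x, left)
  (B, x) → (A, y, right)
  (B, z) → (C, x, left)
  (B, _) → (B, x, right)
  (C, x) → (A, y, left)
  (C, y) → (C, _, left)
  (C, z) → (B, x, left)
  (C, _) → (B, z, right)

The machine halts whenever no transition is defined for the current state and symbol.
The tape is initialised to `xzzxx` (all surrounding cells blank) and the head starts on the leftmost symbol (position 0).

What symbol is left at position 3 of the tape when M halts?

A | __[x]zzxx_   read x → write _, move right, go to C
C | ___[z]zxx_   read z → write x, move left, go to B
B | __[_]xzxx_   read _ → write x, move right, go to B
B | __x[x]zxx_   read x → write y, move right, go to A
A | __xy[z]xx_   read z → write _, move right, go to C
C | __xy_[x]x_   read x → write y, move left, go to A
A | __xy[_]yx_   read _ → write x, move left, go to C
C | __x[y]xyx_   read y → write _, move left, go to C
C | __[x]_xyx_   read x → write y, move left, go to A
A | _[_]y_xyx_   read _ → write x, move left, go to C
C | [_]xy_xyx_   read _ → write z, move right, go to B
B | z[x]y_xyx_   read x → write y, move right, go to A
A | zy[y]_xyx_   read y → write y, move right, go to B
B | zyy[_]xyx_   read _ → write x, move right, go to B
B | zyyx[x]yx_   read x → write y, move right, go to A
A | zyyxy[y]x_   read y → write y, move right, go to B
B | zyyxyy[x]_   read x → write y, move right, go to A
A | zyyxyyy[_]   read _ → write x, move left, go to C
C | zyyxyy[y]x   read y → write _, move left, go to C
C | zyyxy[y]_x   read y → write _, move left, go to C
C | zyyx[y]__x   read y → write _, move left, go to C
C | zyy[x]___x   read x → write y, move left, go to A
A | zy[y]y___x   read y → write y, move right, go to B
B | zyy[y]___x
Cell 3 holds _ when M halts.

_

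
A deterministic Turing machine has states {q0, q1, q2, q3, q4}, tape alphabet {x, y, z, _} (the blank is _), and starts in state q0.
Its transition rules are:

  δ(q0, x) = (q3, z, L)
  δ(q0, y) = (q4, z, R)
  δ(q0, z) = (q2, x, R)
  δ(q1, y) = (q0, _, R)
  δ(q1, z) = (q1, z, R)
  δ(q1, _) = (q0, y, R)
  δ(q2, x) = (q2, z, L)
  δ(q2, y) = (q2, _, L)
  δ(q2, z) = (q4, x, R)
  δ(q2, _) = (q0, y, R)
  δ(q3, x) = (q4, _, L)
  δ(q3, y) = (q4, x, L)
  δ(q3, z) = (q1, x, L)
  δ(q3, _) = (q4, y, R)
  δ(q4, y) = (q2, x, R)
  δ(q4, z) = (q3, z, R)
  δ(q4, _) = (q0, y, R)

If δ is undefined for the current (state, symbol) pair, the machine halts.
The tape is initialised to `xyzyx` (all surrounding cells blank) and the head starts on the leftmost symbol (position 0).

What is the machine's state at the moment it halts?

state=q0 head=0 tape=_[x]yzyx   (q0,x)→(q3,z,L)
state=q3 head=-1 tape=[_]zyzyx   (q3,_)→(q4,y,R)
state=q4 head=0 tape=y[z]yzyx   (q4,z)→(q3,z,R)
state=q3 head=1 tape=yz[y]zyx   (q3,y)→(q4,x,L)
state=q4 head=0 tape=y[z]xzyx   (q4,z)→(q3,z,R)
state=q3 head=1 tape=yz[x]zyx   (q3,x)→(q4,_,L)
state=q4 head=0 tape=y[z]_zyx   (q4,z)→(q3,z,R)
state=q3 head=1 tape=yz[_]zyx   (q3,_)→(q4,y,R)
state=q4 head=2 tape=yzy[z]yx   (q4,z)→(q3,z,R)
state=q3 head=3 tape=yzyz[y]x   (q3,y)→(q4,x,L)
state=q4 head=2 tape=yzy[z]xx   (q4,z)→(q3,z,R)
state=q3 head=3 tape=yzyz[x]x   (q3,x)→(q4,_,L)
state=q4 head=2 tape=yzy[z]_x   (q4,z)→(q3,z,R)
state=q3 head=3 tape=yzyz[_]x   (q3,_)→(q4,y,R)
state=q4 head=4 tape=yzyzy[x]
No transition is defined for (q4, x); M halts in state q4.

q4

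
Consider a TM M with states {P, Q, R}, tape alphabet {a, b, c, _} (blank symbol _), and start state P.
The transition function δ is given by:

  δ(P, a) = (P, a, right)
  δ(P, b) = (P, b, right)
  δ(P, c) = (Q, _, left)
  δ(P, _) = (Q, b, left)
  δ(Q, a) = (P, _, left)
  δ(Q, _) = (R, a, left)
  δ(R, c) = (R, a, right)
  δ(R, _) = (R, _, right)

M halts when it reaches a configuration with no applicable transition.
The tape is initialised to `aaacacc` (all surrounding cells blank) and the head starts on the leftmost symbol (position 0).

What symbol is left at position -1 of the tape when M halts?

b

state=P head=0 tape=___[a]aacacc   (P,a)→(P,a,right)
state=P head=1 tape=___a[a]acacc   (P,a)→(P,a,right)
state=P head=2 tape=___aa[a]cacc   (P,a)→(P,a,right)
state=P head=3 tape=___aaa[c]acc   (P,c)→(Q,_,left)
state=Q head=2 tape=___aa[a]_acc   (Q,a)→(P,_,left)
state=P head=1 tape=___a[a]__acc   (P,a)→(P,a,right)
state=P head=2 tape=___aa[_]_acc   (P,_)→(Q,b,left)
state=Q head=1 tape=___a[a]b_acc   (Q,a)→(P,_,left)
state=P head=0 tape=___[a]_b_acc   (P,a)→(P,a,right)
state=P head=1 tape=___a[_]b_acc   (P,_)→(Q,b,left)
state=Q head=0 tape=___[a]bb_acc   (Q,a)→(P,_,left)
state=P head=-1 tape=__[_]_bb_acc   (P,_)→(Q,b,left)
state=Q head=-2 tape=_[_]b_bb_acc   (Q,_)→(R,a,left)
state=R head=-3 tape=[_]ab_bb_acc   (R,_)→(R,_,right)
state=R head=-2 tape=_[a]b_bb_acc
Cell -1 holds b when M halts.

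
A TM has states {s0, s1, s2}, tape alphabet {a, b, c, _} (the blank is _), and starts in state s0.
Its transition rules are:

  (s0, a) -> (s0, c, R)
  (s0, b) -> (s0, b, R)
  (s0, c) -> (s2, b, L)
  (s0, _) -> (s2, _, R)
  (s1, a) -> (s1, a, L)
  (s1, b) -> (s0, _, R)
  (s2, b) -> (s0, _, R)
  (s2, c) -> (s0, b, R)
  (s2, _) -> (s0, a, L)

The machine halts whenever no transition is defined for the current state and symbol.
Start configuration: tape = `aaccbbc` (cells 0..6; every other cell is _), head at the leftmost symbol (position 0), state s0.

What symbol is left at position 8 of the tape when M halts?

s0 | [a]accbbc__   read a → write c, move R, go to s0
s0 | c[a]ccbbc__   read a → write c, move R, go to s0
s0 | cc[c]cbbc__   read c → write b, move L, go to s2
s2 | c[c]bcbbc__   read c → write b, move R, go to s0
s0 | cb[b]cbbc__   read b → write b, move R, go to s0
s0 | cbb[c]bbc__   read c → write b, move L, go to s2
s2 | cb[b]bbbc__   read b → write _, move R, go to s0
s0 | cb_[b]bbc__   read b → write b, move R, go to s0
s0 | cb_b[b]bc__   read b → write b, move R, go to s0
s0 | cb_bb[b]c__   read b → write b, move R, go to s0
s0 | cb_bbb[c]__   read c → write b, move L, go to s2
s2 | cb_bb[b]b__   read b → write _, move R, go to s0
s0 | cb_bb_[b]__   read b → write b, move R, go to s0
s0 | cb_bb_b[_]_   read _ → write _, move R, go to s2
s2 | cb_bb_b_[_]   read _ → write a, move L, go to s0
s0 | cb_bb_b[_]a   read _ → write _, move R, go to s2
s2 | cb_bb_b_[a]
Cell 8 holds a when M halts.

a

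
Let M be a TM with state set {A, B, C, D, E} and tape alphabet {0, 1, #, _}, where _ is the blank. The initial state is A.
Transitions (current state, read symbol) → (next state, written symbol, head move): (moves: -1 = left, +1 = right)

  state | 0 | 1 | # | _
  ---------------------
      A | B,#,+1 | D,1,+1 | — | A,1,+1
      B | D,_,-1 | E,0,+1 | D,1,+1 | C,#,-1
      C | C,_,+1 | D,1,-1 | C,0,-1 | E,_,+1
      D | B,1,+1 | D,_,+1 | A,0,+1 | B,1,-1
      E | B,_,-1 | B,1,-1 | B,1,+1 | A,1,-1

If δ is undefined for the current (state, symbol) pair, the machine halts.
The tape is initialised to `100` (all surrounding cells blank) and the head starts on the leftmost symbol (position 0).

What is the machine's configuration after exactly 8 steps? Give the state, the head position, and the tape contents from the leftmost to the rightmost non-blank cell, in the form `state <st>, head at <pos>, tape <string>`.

state B, head at -2, tape 11#1

A | __[1]00   read 1 → write 1, move +1, go to D
D | __1[0]0   read 0 → write 1, move +1, go to B
B | __11[0]   read 0 → write _, move -1, go to D
D | __1[1]_   read 1 → write _, move +1, go to D
D | __1_[_]   read _ → write 1, move -1, go to B
B | __1[_]1   read _ → write #, move -1, go to C
C | __[1]#1   read 1 → write 1, move -1, go to D
D | _[_]1#1   read _ → write 1, move -1, go to B
B | [_]11#1
After 8 steps: state B, head at -2, tape 11#1.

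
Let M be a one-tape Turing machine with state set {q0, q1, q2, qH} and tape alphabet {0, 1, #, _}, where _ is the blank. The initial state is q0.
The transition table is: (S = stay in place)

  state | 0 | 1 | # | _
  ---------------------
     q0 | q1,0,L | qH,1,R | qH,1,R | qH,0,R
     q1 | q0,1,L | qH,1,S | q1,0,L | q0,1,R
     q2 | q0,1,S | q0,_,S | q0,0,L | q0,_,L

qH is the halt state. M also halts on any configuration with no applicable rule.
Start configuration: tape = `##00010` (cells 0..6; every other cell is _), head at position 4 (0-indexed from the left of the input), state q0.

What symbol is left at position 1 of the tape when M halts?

0

state=q0 head=4 tape=_##00[0]10   (q0,0)→(q1,0,L)
state=q1 head=3 tape=_##0[0]010   (q1,0)→(q0,1,L)
state=q0 head=2 tape=_##[0]1010   (q0,0)→(q1,0,L)
state=q1 head=1 tape=_#[#]01010   (q1,#)→(q1,0,L)
state=q1 head=0 tape=_[#]001010   (q1,#)→(q1,0,L)
state=q1 head=-1 tape=[_]0001010   (q1,_)→(q0,1,R)
state=q0 head=0 tape=1[0]001010   (q0,0)→(q1,0,L)
state=q1 head=-1 tape=[1]0001010   (q1,1)→(qH,1,S)
state=qH head=-1 tape=[1]0001010
Cell 1 holds 0 when M halts.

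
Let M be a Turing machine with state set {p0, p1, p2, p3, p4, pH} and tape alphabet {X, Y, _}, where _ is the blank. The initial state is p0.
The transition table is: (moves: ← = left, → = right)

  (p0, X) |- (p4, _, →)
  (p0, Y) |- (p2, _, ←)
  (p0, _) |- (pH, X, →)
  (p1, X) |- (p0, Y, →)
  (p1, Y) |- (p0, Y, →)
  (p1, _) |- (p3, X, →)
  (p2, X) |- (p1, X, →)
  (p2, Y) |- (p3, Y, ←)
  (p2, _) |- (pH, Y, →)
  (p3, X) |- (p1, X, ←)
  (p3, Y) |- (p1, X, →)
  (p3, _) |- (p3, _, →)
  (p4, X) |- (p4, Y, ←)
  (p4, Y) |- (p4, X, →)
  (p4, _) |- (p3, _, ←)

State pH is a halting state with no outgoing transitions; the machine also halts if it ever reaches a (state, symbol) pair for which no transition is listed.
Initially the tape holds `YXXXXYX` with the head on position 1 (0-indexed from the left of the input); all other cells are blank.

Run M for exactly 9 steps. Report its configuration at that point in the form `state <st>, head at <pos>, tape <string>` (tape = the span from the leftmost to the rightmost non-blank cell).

state p4, head at 6, tape XXXY_XX

p0 | Y[X]XXXYX   read X → write _, move →, go to p4
p4 | Y_[X]XXYX   read X → write Y, move ←, go to p4
p4 | Y[_]YXXYX   read _ → write _, move ←, go to p3
p3 | [Y]_YXXYX   read Y → write X, move →, go to p1
p1 | X[_]YXXYX   read _ → write X, move →, go to p3
p3 | XX[Y]XXYX   read Y → write X, move →, go to p1
p1 | XXX[X]XYX   read X → write Y, move →, go to p0
p0 | XXXY[X]YX   read X → write _, move →, go to p4
p4 | XXXY_[Y]X   read Y → write X, move →, go to p4
p4 | XXXY_X[X]
After 9 steps: state p4, head at 6, tape XXXY_XX.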